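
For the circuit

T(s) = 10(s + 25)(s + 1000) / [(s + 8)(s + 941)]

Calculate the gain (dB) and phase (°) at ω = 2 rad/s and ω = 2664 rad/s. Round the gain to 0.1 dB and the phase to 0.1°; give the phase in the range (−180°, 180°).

ω = 2: 30.2 dB, -9.5°; ω = 2664: 20.1 dB, -1.5°

At s = jω = j2:
zero (s+25): 25 + j2 → |·| = √(25²+2²) = √629 ≈ 25.08, ∠ = arctan(2/25) ≈ 4.57°
zero (s+1000): 1000 + j2 → |·| = √(1000²+2²) = √1000004 ≈ 1000, ∠ = arctan(2/1000) ≈ 0.11°
pole (s+8): 8 + j2 → |·| = √(8²+2²) = √68 ≈ 8.2462, ∠ = arctan(2/8) ≈ 14.04°
pole (s+941): 941 + j2 → |·| = √(941²+2²) = √885485 ≈ 941, ∠ = arctan(2/941) ≈ 0.12°
|T| = 10 · 25080 / 7759.7 ≈ 32.321
Gain = 20 log₁₀(32.321) ≈ 30.19 dB
∠T = 4.68° − 14.16° = -9.48°

At s = jω = j2664:
zero (s+25): 25 + j2664 → |·| = √(25²+2664²) = √7097521 ≈ 2664.1, ∠ = arctan(2664/25) ≈ 89.46°
zero (s+1000): 1000 + j2664 → |·| = √(1000²+2664²) = √8096896 ≈ 2845.5, ∠ = arctan(2664/1000) ≈ 69.43°
pole (s+8): 8 + j2664 → |·| = √(8²+2664²) = √7096960 ≈ 2664, ∠ = arctan(2664/8) ≈ 89.83°
pole (s+941): 941 + j2664 → |·| = √(941²+2664²) = √7982377 ≈ 2825.3, ∠ = arctan(2664/941) ≈ 70.55°
|T| = 10 · 7.5807e+06 / 7.5266e+06 ≈ 10.072
Gain = 20 log₁₀(10.072) ≈ 20.06 dB
∠T = 158.89° − 160.38° = -1.49°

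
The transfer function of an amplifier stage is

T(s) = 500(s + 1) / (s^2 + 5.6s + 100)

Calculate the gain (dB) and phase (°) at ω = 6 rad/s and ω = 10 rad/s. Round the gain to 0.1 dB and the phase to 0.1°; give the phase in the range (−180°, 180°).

ω = 6: 32.5 dB, 52.8°; ω = 10: 39.1 dB, -5.7°

At s = jω = j6:
zero (s+1): 1 + j6 → |·| = √(1²+6²) = √37 ≈ 6.0828, ∠ = arctan(6/1) ≈ 80.54°
quadratic: (j6)² + 5.6·j6 + 100 = 64 + j33.6 → |·| ≈ 72.284, ∠ ≈ 27.70°
|T| = 500 · 6.0828 / 72.284 ≈ 42.076
Gain = 20 log₁₀(42.076) ≈ 32.48 dB
∠T = 80.54° − 27.70° = 52.84°

At s = jω = j10:
zero (s+1): 1 + j10 → |·| = √(1²+10²) = √101 ≈ 10.05, ∠ = arctan(10/1) ≈ 84.29°
quadratic: (j10)² + 5.6·j10 + 100 = 0 + j56 → |·| ≈ 56, ∠ ≈ 90.00°
|T| = 500 · 10.05 / 56 ≈ 89.732
Gain = 20 log₁₀(89.732) ≈ 39.06 dB
∠T = 84.29° − 90.00° = -5.71°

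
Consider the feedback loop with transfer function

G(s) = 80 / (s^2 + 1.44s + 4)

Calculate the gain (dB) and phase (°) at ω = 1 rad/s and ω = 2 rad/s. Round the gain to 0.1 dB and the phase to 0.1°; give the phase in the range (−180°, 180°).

At s = jω = j1:
quadratic: (j1)² + 1.44·j1 + 4 = 3 + j1.44 → |·| ≈ 3.3277, ∠ ≈ 25.64°
|G| = 80 / 3.3277 ≈ 24.041
Gain = 20 log₁₀(24.041) ≈ 27.62 dB
∠G = 0.00° − 25.64° = -25.64°

At s = jω = j2:
quadratic: (j2)² + 1.44·j2 + 4 = 0 + j2.88 → |·| ≈ 2.88, ∠ ≈ 90.00°
|G| = 80 / 2.88 ≈ 27.778
Gain = 20 log₁₀(27.778) ≈ 28.87 dB
∠G = 0.00° − 90.00° = -90.00°

ω = 1: 27.6 dB, -25.6°; ω = 2: 28.9 dB, -90.0°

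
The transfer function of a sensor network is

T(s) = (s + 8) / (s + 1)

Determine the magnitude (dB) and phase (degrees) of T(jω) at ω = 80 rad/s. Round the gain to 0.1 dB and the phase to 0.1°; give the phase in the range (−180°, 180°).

Substitute s = j80:
Numerator: (j80) + 8 = 8 + j80
Denominator: (j80) + 1 = 1 + j80
|N| = √(8² + 80²) ≈ 80.399, ∠N ≈ 84.29°
|D| = √(1² + 80²) ≈ 80.006, ∠D ≈ 89.28°
|T| = 80.399 / 80.006 ≈ 1.0049
Gain = 20 log₁₀(1.0049) ≈ 0.04 dB
∠T = 84.29° − 89.28° = -4.99°

0.0 dB, -5.0°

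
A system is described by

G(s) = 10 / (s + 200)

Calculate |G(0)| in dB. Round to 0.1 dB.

-26.0 dB

G(0) = 10 / 200 = 0.05
20 log₁₀(0.05) ≈ -26.02 dB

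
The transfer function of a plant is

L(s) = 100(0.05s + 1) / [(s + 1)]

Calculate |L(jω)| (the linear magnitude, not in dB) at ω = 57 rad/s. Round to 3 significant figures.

5.30

At ω = 57 rad/s:
zero (1 + j57·0.05) = 1 + j2.85 → |·| ≈ 3.0203, ∠ ≈ 70.67°
pole (1 + j57·1) = 1 + j57 → |·| ≈ 57.009, ∠ ≈ 88.99°
|L| = 100 · 3.0203 / (57.009) ≈ 5.2979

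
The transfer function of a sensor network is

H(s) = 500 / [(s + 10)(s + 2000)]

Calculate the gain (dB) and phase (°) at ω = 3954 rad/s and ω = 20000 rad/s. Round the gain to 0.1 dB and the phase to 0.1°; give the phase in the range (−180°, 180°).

At s = jω = j3954:
pole (s+10): 10 + j3954 → |·| = √(10²+3954²) = √15634216 ≈ 3954, ∠ = arctan(3954/10) ≈ 89.86°
pole (s+2000): 2000 + j3954 → |·| = √(2000²+3954²) = √19634116 ≈ 4431, ∠ = arctan(3954/2000) ≈ 63.17°
|H| = 500 / 1.752e+07 ≈ 2.8539e-05
Gain = 20 log₁₀(2.8539e-05) ≈ -90.89 dB
∠H = 0.00° − 153.03° = -153.03°

At s = jω = j20000:
pole (s+10): 10 + j20000 → |·| = √(10²+20000²) = √400000100 ≈ 20000, ∠ = arctan(20000/10) ≈ 89.97°
pole (s+2000): 2000 + j20000 → |·| = √(2000²+20000²) = √404000000 ≈ 20100, ∠ = arctan(20000/2000) ≈ 84.29°
|H| = 500 / 4.02e+08 ≈ 1.2438e-06
Gain = 20 log₁₀(1.2438e-06) ≈ -118.10 dB
∠H = 0.00° − 174.26° = -174.26°

ω = 3954: -90.9 dB, -153.0°; ω = 20000: -118.1 dB, -174.3°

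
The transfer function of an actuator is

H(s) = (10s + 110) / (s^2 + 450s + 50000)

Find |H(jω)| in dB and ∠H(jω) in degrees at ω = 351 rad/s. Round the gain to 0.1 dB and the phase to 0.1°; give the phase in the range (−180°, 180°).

Substitute s = j351:
Numerator: 10(j351) + 110 = 110 + j3510
Denominator: (j351)^2 + 450(j351) + 50000 = -73201 + j157950
|N| = √(110² + 3510²) ≈ 3511.7, ∠N ≈ 88.20°
|D| = √(73201² + 157950²) ≈ 1.7409e+05, ∠D ≈ 114.87°
|H| = 3511.7 / 1.7409e+05 ≈ 0.020172
Gain = 20 log₁₀(0.020172) ≈ -33.91 dB
∠H = 88.20° − 114.87° = -26.67°

-33.9 dB, -26.7°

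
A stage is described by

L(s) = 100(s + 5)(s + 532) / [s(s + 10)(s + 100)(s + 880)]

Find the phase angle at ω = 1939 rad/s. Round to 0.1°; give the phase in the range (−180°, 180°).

At s = jω = j1939:
zero (s+5): 5 + j1939 → |·| = √(5²+1939²) = √3759746 ≈ 1939, ∠ = arctan(1939/5) ≈ 89.85°
zero (s+532): 532 + j1939 → |·| = √(532²+1939²) = √4042745 ≈ 2010.7, ∠ = arctan(1939/532) ≈ 74.66°
pole (s+10): 10 + j1939 → |·| = √(10²+1939²) = √3759821 ≈ 1939, ∠ = arctan(1939/10) ≈ 89.70°
pole (s+100): 100 + j1939 → |·| = √(100²+1939²) = √3769721 ≈ 1941.6, ∠ = arctan(1939/100) ≈ 87.05°
pole (s+880): 880 + j1939 → |·| = √(880²+1939²) = √4534121 ≈ 2129.3, ∠ = arctan(1939/880) ≈ 65.59°
pole at origin: |s| = 1939, ∠ = 90.00° (in denominator)
∠L = 164.51° − 332.34° = -167.83°

-167.8°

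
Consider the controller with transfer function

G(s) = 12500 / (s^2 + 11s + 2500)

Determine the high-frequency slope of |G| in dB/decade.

-40 dB/decade

Each pole contributes −20 dB/decade at high frequency; each zero contributes +20 dB/decade.
Net: 0 zero(s) − 2 pole(s) → -40 dB/decade.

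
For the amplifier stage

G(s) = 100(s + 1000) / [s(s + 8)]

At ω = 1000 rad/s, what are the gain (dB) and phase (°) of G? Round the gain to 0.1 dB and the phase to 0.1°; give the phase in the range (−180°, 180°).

-17.0 dB, -134.5°

At s = jω = j1000:
zero (s+1000): 1000 + j1000 → |·| = √(1000²+1000²) = √2000000 ≈ 1414.2, ∠ = arctan(1000/1000) ≈ 45.00°
pole (s+8): 8 + j1000 → |·| = √(8²+1000²) = √1000064 ≈ 1000, ∠ = arctan(1000/8) ≈ 89.54°
pole at origin: |s| = 1000, ∠ = 90.00° (in denominator)
|G| = 100 · 1414.2 / 1e+06 ≈ 0.14142
Gain = 20 log₁₀(0.14142) ≈ -16.99 dB
∠G = 45.00° − 179.54° = -134.54°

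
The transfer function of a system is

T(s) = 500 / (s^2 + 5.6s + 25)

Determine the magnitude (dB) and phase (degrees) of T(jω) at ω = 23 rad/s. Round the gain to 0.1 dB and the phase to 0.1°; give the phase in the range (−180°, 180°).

-0.3 dB, -165.7°

At s = jω = j23:
quadratic: (j23)² + 5.6·j23 + 25 = -504 + j128.8 → |·| ≈ 520.2, ∠ ≈ 165.66°
|T| = 500 / 520.2 ≈ 0.96117
Gain = 20 log₁₀(0.96117) ≈ -0.34 dB
∠T = 0.00° − 165.66° = -165.66°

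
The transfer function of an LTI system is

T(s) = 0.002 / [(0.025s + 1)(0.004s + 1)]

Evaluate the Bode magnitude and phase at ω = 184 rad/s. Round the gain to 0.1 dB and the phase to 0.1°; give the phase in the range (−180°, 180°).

-69.3 dB, -114.1°

At ω = 184 rad/s:
pole (1 + j184·0.025) = 1 + j4.6 → |·| ≈ 4.7074, ∠ ≈ 77.74°
pole (1 + j184·0.004) = 1 + j0.736 → |·| ≈ 1.2417, ∠ ≈ 36.35°
|T| = 0.002 · 1 / (4.7074 · 1.2417) ≈ 0.00034216
Gain = 20 log₁₀(0.00034216) ≈ -69.32 dB
∠T = (0°) − (77.74° + 36.35°) = -114.09°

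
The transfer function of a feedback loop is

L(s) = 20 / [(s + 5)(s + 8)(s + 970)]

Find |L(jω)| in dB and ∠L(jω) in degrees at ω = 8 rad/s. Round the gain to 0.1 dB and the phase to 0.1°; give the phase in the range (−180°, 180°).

At s = jω = j8:
pole (s+5): 5 + j8 → |·| = √(5²+8²) = √89 ≈ 9.434, ∠ = arctan(8/5) ≈ 57.99°
pole (s+8): 8 + j8 → |·| = √(8²+8²) = √128 ≈ 11.314, ∠ = arctan(8/8) ≈ 45.00°
pole (s+970): 970 + j8 → |·| = √(970²+8²) = √940964 ≈ 970.03, ∠ = arctan(8/970) ≈ 0.47°
|L| = 20 / 1.0354e+05 ≈ 0.00019316
Gain = 20 log₁₀(0.00019316) ≈ -74.28 dB
∠L = 0.00° − 103.46° = -103.46°

-74.3 dB, -103.5°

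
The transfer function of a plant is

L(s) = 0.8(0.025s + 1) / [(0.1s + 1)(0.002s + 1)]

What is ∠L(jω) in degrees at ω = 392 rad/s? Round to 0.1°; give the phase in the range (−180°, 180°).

-42.5°

At ω = 392 rad/s:
zero (1 + j392·0.025) = 1 + j9.8 → |·| ≈ 9.8509, ∠ ≈ 84.17°
pole (1 + j392·0.1) = 1 + j39.2 → |·| ≈ 39.213, ∠ ≈ 88.54°
pole (1 + j392·0.002) = 1 + j0.784 → |·| ≈ 1.2707, ∠ ≈ 38.10°
∠L = (84.17°) − (88.54° + 38.10°) = -42.47°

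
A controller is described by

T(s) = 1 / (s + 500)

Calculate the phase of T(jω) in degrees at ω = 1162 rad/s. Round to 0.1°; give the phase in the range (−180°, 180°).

At s = jω = j1162:
pole (s+500): 500 + j1162 → |·| = √(500²+1162²) = √1600244 ≈ 1265, ∠ = arctan(1162/500) ≈ 66.72°
∠T = 0.00° − 66.72° = -66.72°

-66.7°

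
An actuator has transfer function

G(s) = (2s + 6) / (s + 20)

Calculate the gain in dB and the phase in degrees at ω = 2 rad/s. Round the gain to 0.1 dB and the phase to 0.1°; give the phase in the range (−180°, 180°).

-8.9 dB, 28.0°

Substitute s = j2:
Numerator: 2(j2) + 6 = 6 + j4
Denominator: (j2) + 20 = 20 + j2
|N| = √(6² + 4²) ≈ 7.2111, ∠N ≈ 33.69°
|D| = √(20² + 2²) ≈ 20.1, ∠D ≈ 5.71°
|G| = 7.2111 / 20.1 ≈ 0.35876
Gain = 20 log₁₀(0.35876) ≈ -8.90 dB
∠G = 33.69° − 5.71° = 27.98°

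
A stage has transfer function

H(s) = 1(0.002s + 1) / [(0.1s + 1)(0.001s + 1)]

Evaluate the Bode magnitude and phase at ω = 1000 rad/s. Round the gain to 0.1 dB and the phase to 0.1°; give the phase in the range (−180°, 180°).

-36.0 dB, -71.0°

At ω = 1000 rad/s:
zero (1 + j1000·0.002) = 1 + j2 → |·| ≈ 2.2361, ∠ ≈ 63.43°
pole (1 + j1000·0.1) = 1 + j100 → |·| ≈ 100, ∠ ≈ 89.43°
pole (1 + j1000·0.001) = 1 + j1 → |·| ≈ 1.4142, ∠ ≈ 45.00°
|H| = 1 · 2.2361 / (100 · 1.4142) ≈ 0.015812
Gain = 20 log₁₀(0.015812) ≈ -36.02 dB
∠H = (63.43°) − (89.43° + 45.00°) = -71.00°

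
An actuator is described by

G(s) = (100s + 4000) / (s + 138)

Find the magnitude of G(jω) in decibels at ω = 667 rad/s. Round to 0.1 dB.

Substitute s = j667:
Numerator: 100(j667) + 4000 = 4000 + j66700
Denominator: (j667) + 138 = 138 + j667
|N| = √(4000² + 66700²) ≈ 66820, ∠N ≈ 86.57°
|D| = √(138² + 667²) ≈ 681.13, ∠D ≈ 78.31°
|G| = 66820 / 681.13 ≈ 98.102
Gain = 20 log₁₀(98.102) ≈ 39.83 dB

39.8 dB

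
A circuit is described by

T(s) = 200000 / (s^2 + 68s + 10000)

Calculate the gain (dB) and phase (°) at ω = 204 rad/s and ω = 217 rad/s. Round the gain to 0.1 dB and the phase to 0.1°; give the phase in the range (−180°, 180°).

At s = jω = j204:
quadratic: (j204)² + 68·j204 + 10000 = -31616 + j13872 → |·| ≈ 34525, ∠ ≈ 156.31°
|T| = 200000 / 34525 ≈ 5.7929
Gain = 20 log₁₀(5.7929) ≈ 15.26 dB
∠T = 0.00° − 156.31° = -156.31°

At s = jω = j217:
quadratic: (j217)² + 68·j217 + 10000 = -37089 + j14756 → |·| ≈ 39917, ∠ ≈ 158.30°
|T| = 200000 / 39917 ≈ 5.0104
Gain = 20 log₁₀(5.0104) ≈ 14.00 dB
∠T = 0.00° − 158.30° = -158.30°

ω = 204: 15.3 dB, -156.3°; ω = 217: 14.0 dB, -158.3°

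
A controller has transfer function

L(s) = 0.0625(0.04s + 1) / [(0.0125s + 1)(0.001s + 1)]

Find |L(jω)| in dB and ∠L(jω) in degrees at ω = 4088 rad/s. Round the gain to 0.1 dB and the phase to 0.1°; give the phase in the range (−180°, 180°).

-26.5 dB, -75.5°

At ω = 4088 rad/s:
zero (1 + j4088·0.04) = 1 + j163.52 → |·| ≈ 163.52, ∠ ≈ 89.65°
pole (1 + j4088·0.0125) = 1 + j51.1 → |·| ≈ 51.11, ∠ ≈ 88.88°
pole (1 + j4088·0.001) = 1 + j4.088 → |·| ≈ 4.2085, ∠ ≈ 76.25°
|L| = 0.0625 · 163.52 / (51.11 · 4.2085) ≈ 0.047514
Gain = 20 log₁₀(0.047514) ≈ -26.46 dB
∠L = (89.65°) − (88.88° + 76.25°) = -75.48°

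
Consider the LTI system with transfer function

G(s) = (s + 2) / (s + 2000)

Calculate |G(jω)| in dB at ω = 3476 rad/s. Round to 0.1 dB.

-1.2 dB

Substitute s = j3476:
Numerator: (j3476) + 2 = 2 + j3476
Denominator: (j3476) + 2000 = 2000 + j3476
|N| = √(2² + 3476²) ≈ 3476, ∠N ≈ 89.97°
|D| = √(2000² + 3476²) ≈ 4010.3, ∠D ≈ 60.08°
|G| = 3476 / 4010.3 ≈ 0.86677
Gain = 20 log₁₀(0.86677) ≈ -1.24 dB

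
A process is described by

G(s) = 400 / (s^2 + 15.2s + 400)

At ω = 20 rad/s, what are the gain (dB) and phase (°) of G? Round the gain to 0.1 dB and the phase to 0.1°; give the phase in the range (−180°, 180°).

At s = jω = j20:
quadratic: (j20)² + 15.2·j20 + 400 = 0 + j304 → |·| ≈ 304, ∠ ≈ 90.00°
|G| = 400 / 304 ≈ 1.3158
Gain = 20 log₁₀(1.3158) ≈ 2.38 dB
∠G = 0.00° − 90.00° = -90.00°

2.4 dB, -90.0°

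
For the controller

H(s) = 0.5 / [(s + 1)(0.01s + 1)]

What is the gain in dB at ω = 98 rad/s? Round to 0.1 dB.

At ω = 98 rad/s:
pole (1 + j98·1) = 1 + j98 → |·| ≈ 98.005, ∠ ≈ 89.42°
pole (1 + j98·0.01) = 1 + j0.98 → |·| ≈ 1.4001, ∠ ≈ 44.42°
|H| = 0.5 · 1 / (98.005 · 1.4001) ≈ 0.0036439
Gain = 20 log₁₀(0.0036439) ≈ -48.77 dB

-48.8 dB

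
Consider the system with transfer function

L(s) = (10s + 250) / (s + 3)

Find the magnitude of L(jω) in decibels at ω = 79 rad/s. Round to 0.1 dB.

Substitute s = j79:
Numerator: 10(j79) + 250 = 250 + j790
Denominator: (j79) + 3 = 3 + j79
|N| = √(250² + 790²) ≈ 828.61, ∠N ≈ 72.44°
|D| = √(3² + 79²) ≈ 79.057, ∠D ≈ 87.83°
|L| = 828.61 / 79.057 ≈ 10.481
Gain = 20 log₁₀(10.481) ≈ 20.41 dB

20.4 dB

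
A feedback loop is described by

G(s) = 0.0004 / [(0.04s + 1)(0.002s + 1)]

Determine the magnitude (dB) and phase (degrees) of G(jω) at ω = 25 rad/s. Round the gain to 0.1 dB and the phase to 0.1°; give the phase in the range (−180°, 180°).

-71.0 dB, -47.9°

At ω = 25 rad/s:
pole (1 + j25·0.04) = 1 + j1 → |·| ≈ 1.4142, ∠ ≈ 45.00°
pole (1 + j25·0.002) = 1 + j0.05 → |·| ≈ 1.0012, ∠ ≈ 2.86°
|G| = 0.0004 · 1 / (1.4142 · 1.0012) ≈ 0.00028251
Gain = 20 log₁₀(0.00028251) ≈ -70.98 dB
∠G = (0°) − (45.00° + 2.86°) = -47.86°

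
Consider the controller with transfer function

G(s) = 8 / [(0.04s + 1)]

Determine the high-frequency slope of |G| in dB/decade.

Each pole contributes −20 dB/decade at high frequency; each zero contributes +20 dB/decade.
Net: 0 zero(s) − 1 pole(s) → -20 dB/decade.

-20 dB/decade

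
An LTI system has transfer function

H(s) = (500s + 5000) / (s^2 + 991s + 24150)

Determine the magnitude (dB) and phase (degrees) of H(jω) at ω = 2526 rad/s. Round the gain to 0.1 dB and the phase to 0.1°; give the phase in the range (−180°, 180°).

-14.7 dB, -68.7°

Substitute s = j2526:
Numerator: 500(j2526) + 5000 = 5000 + j1263000
Denominator: (j2526)^2 + 991(j2526) + 24150 = -6356526 + j2503266
|N| = √(5000² + 1263000²) ≈ 1.263e+06, ∠N ≈ 89.77°
|D| = √(6356526² + 2503266²) ≈ 6.8317e+06, ∠D ≈ 158.50°
|H| = 1.263e+06 / 6.8317e+06 ≈ 0.18487
Gain = 20 log₁₀(0.18487) ≈ -14.66 dB
∠H = 89.77° − 158.50° = -68.73°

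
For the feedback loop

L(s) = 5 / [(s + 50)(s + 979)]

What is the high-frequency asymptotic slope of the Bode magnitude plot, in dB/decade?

Each pole contributes −20 dB/decade at high frequency; each zero contributes +20 dB/decade.
Net: 0 zero(s) − 2 pole(s) → -40 dB/decade.

-40 dB/decade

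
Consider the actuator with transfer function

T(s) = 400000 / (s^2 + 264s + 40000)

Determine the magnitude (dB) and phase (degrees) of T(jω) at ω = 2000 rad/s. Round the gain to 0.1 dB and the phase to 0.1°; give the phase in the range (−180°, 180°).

-20.0 dB, -172.4°

At s = jω = j2000:
quadratic: (j2000)² + 264·j2000 + 40000 = -3960000 + j528000 → |·| ≈ 3.995e+06, ∠ ≈ 172.41°
|T| = 400000 / 3.995e+06 ≈ 0.10013
Gain = 20 log₁₀(0.10013) ≈ -19.99 dB
∠T = 0.00° − 172.41° = -172.41°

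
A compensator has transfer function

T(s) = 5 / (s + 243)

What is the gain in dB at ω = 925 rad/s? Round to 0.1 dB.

Substitute s = j925:
Numerator: 5 = 5 + j0
Denominator: (j925) + 243 = 243 + j925
|N| = √(5² + 0²) ≈ 5, ∠N ≈ 0.00°
|D| = √(243² + 925²) ≈ 956.39, ∠D ≈ 75.28°
|T| = 5 / 956.39 ≈ 0.005228
Gain = 20 log₁₀(0.005228) ≈ -45.63 dB

-45.6 dB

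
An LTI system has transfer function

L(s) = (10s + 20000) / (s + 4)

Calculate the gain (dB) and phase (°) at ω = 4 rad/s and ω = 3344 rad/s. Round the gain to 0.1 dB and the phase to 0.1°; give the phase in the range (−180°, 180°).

ω = 4: 71.0 dB, -44.9°; ω = 3344: 21.3 dB, -30.8°

Substitute s = j4:
Numerator: 10(j4) + 20000 = 20000 + j40
Denominator: (j4) + 4 = 4 + j4
|N| = √(20000² + 40²) ≈ 20000, ∠N ≈ 0.11°
|D| = √(4² + 4²) ≈ 5.6569, ∠D ≈ 45.00°
|L| = 20000 / 5.6569 ≈ 3535.5
Gain = 20 log₁₀(3535.5) ≈ 70.97 dB
∠L = 0.11° − 45.00° = -44.89°

Substitute s = j3344:
Numerator: 10(j3344) + 20000 = 20000 + j33440
Denominator: (j3344) + 4 = 4 + j3344
|N| = √(20000² + 33440²) ≈ 38965, ∠N ≈ 59.12°
|D| = √(4² + 3344²) ≈ 3344, ∠D ≈ 89.93°
|L| = 38965 / 3344 ≈ 11.652
Gain = 20 log₁₀(11.652) ≈ 21.33 dB
∠L = 59.12° − 89.93° = -30.81°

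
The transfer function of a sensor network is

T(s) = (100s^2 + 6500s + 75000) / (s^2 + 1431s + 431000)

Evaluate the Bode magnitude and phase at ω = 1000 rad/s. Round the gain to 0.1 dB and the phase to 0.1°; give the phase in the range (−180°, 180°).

Substitute s = j1000:
Numerator: 100(j1000)^2 + 6500(j1000) + 75000 = -99925000 + j6500000
Denominator: (j1000)^2 + 1431(j1000) + 431000 = -569000 + j1431000
|N| = √(99925000² + 6500000²) ≈ 1.0014e+08, ∠N ≈ 176.28°
|D| = √(569000² + 1431000²) ≈ 1.54e+06, ∠D ≈ 111.68°
|T| = 1.0014e+08 / 1.54e+06 ≈ 65.026
Gain = 20 log₁₀(65.026) ≈ 36.26 dB
∠T = 176.28° − 111.68° = 64.60°

36.3 dB, 64.6°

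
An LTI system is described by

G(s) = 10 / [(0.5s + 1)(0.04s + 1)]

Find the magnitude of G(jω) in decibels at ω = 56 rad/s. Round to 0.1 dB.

At ω = 56 rad/s:
pole (1 + j56·0.5) = 1 + j28 → |·| ≈ 28.018, ∠ ≈ 87.95°
pole (1 + j56·0.04) = 1 + j2.24 → |·| ≈ 2.4531, ∠ ≈ 65.94°
|G| = 10 · 1 / (28.018 · 2.4531) ≈ 0.14549
Gain = 20 log₁₀(0.14549) ≈ -16.74 dB

-16.7 dB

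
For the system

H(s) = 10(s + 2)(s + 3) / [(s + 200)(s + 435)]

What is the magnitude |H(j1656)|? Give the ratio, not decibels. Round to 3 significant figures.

At s = jω = j1656:
zero (s+2): 2 + j1656 → |·| = √(2²+1656²) = √2742340 ≈ 1656, ∠ = arctan(1656/2) ≈ 89.93°
zero (s+3): 3 + j1656 → |·| = √(3²+1656²) = √2742345 ≈ 1656, ∠ = arctan(1656/3) ≈ 89.90°
pole (s+200): 200 + j1656 → |·| = √(200²+1656²) = √2782336 ≈ 1668, ∠ = arctan(1656/200) ≈ 83.11°
pole (s+435): 435 + j1656 → |·| = √(435²+1656²) = √2931561 ≈ 1712.2, ∠ = arctan(1656/435) ≈ 75.28°
|H| = 10 · 2.7423e+06 / 2.8559e+06 ≈ 9.6022

9.60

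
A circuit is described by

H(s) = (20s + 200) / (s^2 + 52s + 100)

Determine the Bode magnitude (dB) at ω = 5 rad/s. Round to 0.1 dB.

-1.7 dB

Substitute s = j5:
Numerator: 20(j5) + 200 = 200 + j100
Denominator: (j5)^2 + 52(j5) + 100 = 75 + j260
|N| = √(200² + 100²) ≈ 223.61, ∠N ≈ 26.57°
|D| = √(75² + 260²) ≈ 270.6, ∠D ≈ 73.91°
|H| = 223.61 / 270.6 ≈ 0.82635
Gain = 20 log₁₀(0.82635) ≈ -1.66 dB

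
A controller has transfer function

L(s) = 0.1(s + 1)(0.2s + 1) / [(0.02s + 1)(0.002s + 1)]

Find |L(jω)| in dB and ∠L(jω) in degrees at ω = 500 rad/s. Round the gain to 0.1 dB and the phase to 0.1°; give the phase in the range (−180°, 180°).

50.9 dB, 50.0°

At ω = 500 rad/s:
zero (1 + j500·1) = 1 + j500 → |·| ≈ 500, ∠ ≈ 89.89°
zero (1 + j500·0.2) = 1 + j100 → |·| ≈ 100, ∠ ≈ 89.43°
pole (1 + j500·0.02) = 1 + j10 → |·| ≈ 10.05, ∠ ≈ 84.29°
pole (1 + j500·0.002) = 1 + j1 → |·| ≈ 1.4142, ∠ ≈ 45.00°
|L| = 0.1 · 500 · 100 / (10.05 · 1.4142) ≈ 351.8
Gain = 20 log₁₀(351.8) ≈ 50.93 dB
∠L = (89.89° + 89.43°) − (84.29° + 45.00°) = 50.03°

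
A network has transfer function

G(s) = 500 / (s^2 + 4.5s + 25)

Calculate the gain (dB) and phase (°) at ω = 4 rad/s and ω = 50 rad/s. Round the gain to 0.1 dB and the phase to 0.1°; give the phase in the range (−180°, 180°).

ω = 4: 27.9 dB, -63.4°; ω = 50: -13.9 dB, -174.8°

At s = jω = j4:
quadratic: (j4)² + 4.5·j4 + 25 = 9 + j18 → |·| ≈ 20.125, ∠ ≈ 63.43°
|G| = 500 / 20.125 ≈ 24.845
Gain = 20 log₁₀(24.845) ≈ 27.90 dB
∠G = 0.00° − 63.43° = -63.43°

At s = jω = j50:
quadratic: (j50)² + 4.5·j50 + 25 = -2475 + j225 → |·| ≈ 2485.2, ∠ ≈ 174.81°
|G| = 500 / 2485.2 ≈ 0.20119
Gain = 20 log₁₀(0.20119) ≈ -13.93 dB
∠G = 0.00° − 174.81° = -174.81°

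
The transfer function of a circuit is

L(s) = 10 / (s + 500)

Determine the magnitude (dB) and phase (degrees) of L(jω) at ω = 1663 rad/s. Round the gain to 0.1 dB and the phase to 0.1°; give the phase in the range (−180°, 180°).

At s = jω = j1663:
pole (s+500): 500 + j1663 → |·| = √(500²+1663²) = √3015569 ≈ 1736.5, ∠ = arctan(1663/500) ≈ 73.27°
|L| = 10 / 1736.5 ≈ 0.0057587
Gain = 20 log₁₀(0.0057587) ≈ -44.79 dB
∠L = 0.00° − 73.27° = -73.27°

-44.8 dB, -73.3°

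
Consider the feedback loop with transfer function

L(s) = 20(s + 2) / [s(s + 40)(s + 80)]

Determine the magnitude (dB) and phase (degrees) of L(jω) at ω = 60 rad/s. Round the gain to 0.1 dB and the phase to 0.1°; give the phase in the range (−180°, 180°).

At s = jω = j60:
zero (s+2): 2 + j60 → |·| = √(2²+60²) = √3604 ≈ 60.033, ∠ = arctan(60/2) ≈ 88.09°
pole (s+40): 40 + j60 → |·| = √(40²+60²) = √5200 ≈ 72.111, ∠ = arctan(60/40) ≈ 56.31°
pole (s+80): 80 + j60 → |·| = √(80²+60²) = √10000 ≈ 100, ∠ = arctan(60/80) ≈ 36.87°
pole at origin: |s| = 60, ∠ = 90.00° (in denominator)
|L| = 20 · 60.033 / 4.3267e+05 ≈ 0.002775
Gain = 20 log₁₀(0.002775) ≈ -51.13 dB
∠L = 88.09° − 183.18° = -95.09°

-51.1 dB, -95.1°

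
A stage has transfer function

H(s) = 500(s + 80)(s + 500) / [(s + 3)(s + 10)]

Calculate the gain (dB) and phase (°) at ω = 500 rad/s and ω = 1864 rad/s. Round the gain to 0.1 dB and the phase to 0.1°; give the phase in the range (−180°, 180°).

ω = 500: 57.1 dB, -52.6°; ω = 1864: 54.3 dB, -17.1°

At s = jω = j500:
zero (s+80): 80 + j500 → |·| = √(80²+500²) = √256400 ≈ 506.36, ∠ = arctan(500/80) ≈ 80.91°
zero (s+500): 500 + j500 → |·| = √(500²+500²) = √500000 ≈ 707.11, ∠ = arctan(500/500) ≈ 45.00°
pole (s+3): 3 + j500 → |·| = √(3²+500²) = √250009 ≈ 500.01, ∠ = arctan(500/3) ≈ 89.66°
pole (s+10): 10 + j500 → |·| = √(10²+500²) = √250100 ≈ 500.1, ∠ = arctan(500/10) ≈ 88.85°
|H| = 500 · 3.5805e+05 / 2.5006e+05 ≈ 715.93
Gain = 20 log₁₀(715.93) ≈ 57.10 dB
∠H = 125.91° − 178.51° = -52.60°

At s = jω = j1864:
zero (s+80): 80 + j1864 → |·| = √(80²+1864²) = √3480896 ≈ 1865.7, ∠ = arctan(1864/80) ≈ 87.54°
zero (s+500): 500 + j1864 → |·| = √(500²+1864²) = √3724496 ≈ 1929.9, ∠ = arctan(1864/500) ≈ 74.98°
pole (s+3): 3 + j1864 → |·| = √(3²+1864²) = √3474505 ≈ 1864, ∠ = arctan(1864/3) ≈ 89.91°
pole (s+10): 10 + j1864 → |·| = √(10²+1864²) = √3474596 ≈ 1864, ∠ = arctan(1864/10) ≈ 89.69°
|H| = 500 · 3.6006e+06 / 3.4745e+06 ≈ 518.15
Gain = 20 log₁₀(518.15) ≈ 54.29 dB
∠H = 162.52° − 179.60° = -17.08°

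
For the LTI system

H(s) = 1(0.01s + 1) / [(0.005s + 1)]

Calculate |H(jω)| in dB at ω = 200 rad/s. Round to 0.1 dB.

4.0 dB

At ω = 200 rad/s:
zero (1 + j200·0.01) = 1 + j2 → |·| ≈ 2.2361, ∠ ≈ 63.43°
pole (1 + j200·0.005) = 1 + j1 → |·| ≈ 1.4142, ∠ ≈ 45.00°
|H| = 1 · 2.2361 / (1.4142) ≈ 1.5812
Gain = 20 log₁₀(1.5812) ≈ 3.98 dB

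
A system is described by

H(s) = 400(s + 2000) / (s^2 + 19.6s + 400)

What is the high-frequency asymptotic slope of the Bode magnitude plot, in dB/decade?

-20 dB/decade

Each pole contributes −20 dB/decade at high frequency; each zero contributes +20 dB/decade.
Net: 1 zero(s) − 2 pole(s) → -20 dB/decade.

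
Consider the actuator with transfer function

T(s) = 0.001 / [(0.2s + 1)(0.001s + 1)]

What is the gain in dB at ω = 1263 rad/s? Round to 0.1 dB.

-112.2 dB

At ω = 1263 rad/s:
pole (1 + j1263·0.2) = 1 + j252.6 → |·| ≈ 252.6, ∠ ≈ 89.77°
pole (1 + j1263·0.001) = 1 + j1.263 → |·| ≈ 1.611, ∠ ≈ 51.63°
|T| = 0.001 · 1 / (252.6 · 1.611) ≈ 2.4574e-06
Gain = 20 log₁₀(2.4574e-06) ≈ -112.19 dB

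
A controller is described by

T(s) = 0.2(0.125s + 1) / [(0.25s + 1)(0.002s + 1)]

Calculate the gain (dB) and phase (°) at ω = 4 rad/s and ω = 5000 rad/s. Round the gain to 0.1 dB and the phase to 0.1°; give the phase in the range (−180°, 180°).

At ω = 4 rad/s:
zero (1 + j4·0.125) = 1 + j0.5 → |·| ≈ 1.118, ∠ ≈ 26.57°
pole (1 + j4·0.25) = 1 + j1 → |·| ≈ 1.4142, ∠ ≈ 45.00°
pole (1 + j4·0.002) = 1 + j0.008 → |·| ≈ 1, ∠ ≈ 0.46°
|T| = 0.2 · 1.118 / (1.4142 · 1) ≈ 0.15811
Gain = 20 log₁₀(0.15811) ≈ -16.02 dB
∠T = (26.57°) − (45.00° + 0.46°) = -18.89°

At ω = 5000 rad/s:
zero (1 + j5000·0.125) = 1 + j625 → |·| ≈ 625, ∠ ≈ 89.91°
pole (1 + j5000·0.25) = 1 + j1250 → |·| ≈ 1250, ∠ ≈ 89.95°
pole (1 + j5000·0.002) = 1 + j10 → |·| ≈ 10.05, ∠ ≈ 84.29°
|T| = 0.2 · 625 / (1250 · 10.05) ≈ 0.0099502
Gain = 20 log₁₀(0.0099502) ≈ -40.04 dB
∠T = (89.91°) − (89.95° + 84.29°) = -84.33°

ω = 4: -16.0 dB, -18.9°; ω = 5000: -40.0 dB, -84.3°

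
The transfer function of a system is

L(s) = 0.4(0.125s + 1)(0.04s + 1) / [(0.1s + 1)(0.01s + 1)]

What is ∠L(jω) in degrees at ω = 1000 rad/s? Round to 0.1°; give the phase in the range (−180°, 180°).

At ω = 1000 rad/s:
zero (1 + j1000·0.125) = 1 + j125 → |·| ≈ 125, ∠ ≈ 89.54°
zero (1 + j1000·0.04) = 1 + j40 → |·| ≈ 40.012, ∠ ≈ 88.57°
pole (1 + j1000·0.1) = 1 + j100 → |·| ≈ 100, ∠ ≈ 89.43°
pole (1 + j1000·0.01) = 1 + j10 → |·| ≈ 10.05, ∠ ≈ 84.29°
∠L = (89.54° + 88.57°) − (89.43° + 84.29°) = 4.39°

4.4°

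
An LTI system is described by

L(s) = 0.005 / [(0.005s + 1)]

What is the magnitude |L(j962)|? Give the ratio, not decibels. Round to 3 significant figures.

At ω = 962 rad/s:
pole (1 + j962·0.005) = 1 + j4.81 → |·| ≈ 4.9129, ∠ ≈ 78.26°
|L| = 0.005 · 1 / (4.9129) ≈ 0.0010177

0.00102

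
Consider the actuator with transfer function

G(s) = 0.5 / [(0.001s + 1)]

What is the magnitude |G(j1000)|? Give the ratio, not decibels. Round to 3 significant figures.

0.354

At ω = 1000 rad/s:
pole (1 + j1000·0.001) = 1 + j1 → |·| ≈ 1.4142, ∠ ≈ 45.00°
|G| = 0.5 · 1 / (1.4142) ≈ 0.35356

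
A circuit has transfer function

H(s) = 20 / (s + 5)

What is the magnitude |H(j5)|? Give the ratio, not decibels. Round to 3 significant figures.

At s = jω = j5:
pole (s+5): 5 + j5 → |·| = √(5²+5²) = √50 ≈ 7.0711, ∠ = arctan(5/5) ≈ 45.00°
|H| = 20 / 7.0711 ≈ 2.8284

2.83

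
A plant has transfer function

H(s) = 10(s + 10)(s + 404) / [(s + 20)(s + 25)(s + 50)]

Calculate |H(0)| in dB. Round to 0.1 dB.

H(0) = 10·10·404 / (20·25·50) ≈ 1.616
20 log₁₀(1.616) ≈ 4.17 dB

4.2 dB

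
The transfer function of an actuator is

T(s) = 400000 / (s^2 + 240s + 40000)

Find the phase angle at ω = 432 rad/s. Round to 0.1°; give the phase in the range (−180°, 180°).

At s = jω = j432:
quadratic: (j432)² + 240·j432 + 40000 = -146624 + j103680 → |·| ≈ 1.7958e+05, ∠ ≈ 144.74°
∠T = 0.00° − 144.74° = -144.74°

-144.7°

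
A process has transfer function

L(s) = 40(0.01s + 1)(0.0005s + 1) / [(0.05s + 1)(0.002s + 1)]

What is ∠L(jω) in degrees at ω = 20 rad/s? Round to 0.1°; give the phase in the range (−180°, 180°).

At ω = 20 rad/s:
zero (1 + j20·0.01) = 1 + j0.2 → |·| ≈ 1.0198, ∠ ≈ 11.31°
zero (1 + j20·0.0005) = 1 + j0.01 → |·| ≈ 1, ∠ ≈ 0.57°
pole (1 + j20·0.05) = 1 + j1 → |·| ≈ 1.4142, ∠ ≈ 45.00°
pole (1 + j20·0.002) = 1 + j0.04 → |·| ≈ 1.0008, ∠ ≈ 2.29°
∠L = (11.31° + 0.57°) − (45.00° + 2.29°) = -35.41°

-35.4°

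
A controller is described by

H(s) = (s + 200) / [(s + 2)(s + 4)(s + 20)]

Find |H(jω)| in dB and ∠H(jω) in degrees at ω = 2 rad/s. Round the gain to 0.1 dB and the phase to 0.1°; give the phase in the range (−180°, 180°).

At s = jω = j2:
zero (s+200): 200 + j2 → |·| = √(200²+2²) = √40004 ≈ 200.01, ∠ = arctan(2/200) ≈ 0.57°
pole (s+2): 2 + j2 → |·| = √(2²+2²) = √8 ≈ 2.8284, ∠ = arctan(2/2) ≈ 45.00°
pole (s+4): 4 + j2 → |·| = √(4²+2²) = √20 ≈ 4.4721, ∠ = arctan(2/4) ≈ 26.57°
pole (s+20): 20 + j2 → |·| = √(20²+2²) = √404 ≈ 20.1, ∠ = arctan(2/20) ≈ 5.71°
|H| = 1 · 200.01 / 254.24 ≈ 0.7867
Gain = 20 log₁₀(0.7867) ≈ -2.08 dB
∠H = 0.57° − 77.28° = -76.71°

-2.1 dB, -76.7°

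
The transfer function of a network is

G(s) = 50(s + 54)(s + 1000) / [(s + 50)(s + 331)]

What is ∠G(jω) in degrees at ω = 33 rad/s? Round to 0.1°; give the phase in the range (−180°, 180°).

-5.8°

At s = jω = j33:
zero (s+54): 54 + j33 → |·| = √(54²+33²) = √4005 ≈ 63.285, ∠ = arctan(33/54) ≈ 31.43°
zero (s+1000): 1000 + j33 → |·| = √(1000²+33²) = √1001089 ≈ 1000.5, ∠ = arctan(33/1000) ≈ 1.89°
pole (s+50): 50 + j33 → |·| = √(50²+33²) = √3589 ≈ 59.908, ∠ = arctan(33/50) ≈ 33.42°
pole (s+331): 331 + j33 → |·| = √(331²+33²) = √110650 ≈ 332.64, ∠ = arctan(33/331) ≈ 5.69°
∠G = 33.32° − 39.11° = -5.79°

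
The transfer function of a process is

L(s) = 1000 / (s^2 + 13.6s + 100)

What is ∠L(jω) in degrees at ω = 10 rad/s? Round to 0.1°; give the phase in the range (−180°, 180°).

-90.0°

At s = jω = j10:
quadratic: (j10)² + 13.6·j10 + 100 = 0 + j136 → |·| ≈ 136, ∠ ≈ 90.00°
∠L = 0.00° − 90.00° = -90.00°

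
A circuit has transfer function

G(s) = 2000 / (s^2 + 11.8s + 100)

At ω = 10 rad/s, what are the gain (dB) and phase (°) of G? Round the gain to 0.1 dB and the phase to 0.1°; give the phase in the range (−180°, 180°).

At s = jω = j10:
quadratic: (j10)² + 11.8·j10 + 100 = 0 + j118 → |·| ≈ 118, ∠ ≈ 90.00°
|G| = 2000 / 118 ≈ 16.949
Gain = 20 log₁₀(16.949) ≈ 24.58 dB
∠G = 0.00° − 90.00° = -90.00°

24.6 dB, -90.0°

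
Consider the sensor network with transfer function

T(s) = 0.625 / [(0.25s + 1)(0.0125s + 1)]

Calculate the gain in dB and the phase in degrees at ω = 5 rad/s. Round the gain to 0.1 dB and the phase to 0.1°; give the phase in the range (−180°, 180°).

At ω = 5 rad/s:
pole (1 + j5·0.25) = 1 + j1.25 → |·| ≈ 1.6008, ∠ ≈ 51.34°
pole (1 + j5·0.0125) = 1 + j0.0625 → |·| ≈ 1.002, ∠ ≈ 3.58°
|T| = 0.625 · 1 / (1.6008 · 1.002) ≈ 0.38965
Gain = 20 log₁₀(0.38965) ≈ -8.19 dB
∠T = (0°) − (51.34° + 3.58°) = -54.92°

-8.2 dB, -54.9°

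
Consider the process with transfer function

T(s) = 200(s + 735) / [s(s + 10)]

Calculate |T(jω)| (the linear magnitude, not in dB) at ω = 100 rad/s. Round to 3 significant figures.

At s = jω = j100:
zero (s+735): 735 + j100 → |·| = √(735²+100²) = √550225 ≈ 741.77, ∠ = arctan(100/735) ≈ 7.75°
pole (s+10): 10 + j100 → |·| = √(10²+100²) = √10100 ≈ 100.5, ∠ = arctan(100/10) ≈ 84.29°
pole at origin: |s| = 100, ∠ = 90.00° (in denominator)
|T| = 200 · 741.77 / 10050 ≈ 14.762

14.8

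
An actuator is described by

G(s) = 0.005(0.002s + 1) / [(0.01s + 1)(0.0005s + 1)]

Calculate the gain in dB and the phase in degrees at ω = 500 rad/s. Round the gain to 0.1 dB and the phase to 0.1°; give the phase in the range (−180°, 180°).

-57.4 dB, -47.7°

At ω = 500 rad/s:
zero (1 + j500·0.002) = 1 + j1 → |·| ≈ 1.4142, ∠ ≈ 45.00°
pole (1 + j500·0.01) = 1 + j5 → |·| ≈ 5.099, ∠ ≈ 78.69°
pole (1 + j500·0.0005) = 1 + j0.25 → |·| ≈ 1.0308, ∠ ≈ 14.04°
|G| = 0.005 · 1.4142 / (5.099 · 1.0308) ≈ 0.0013453
Gain = 20 log₁₀(0.0013453) ≈ -57.42 dB
∠G = (45.00°) − (78.69° + 14.04°) = -47.73°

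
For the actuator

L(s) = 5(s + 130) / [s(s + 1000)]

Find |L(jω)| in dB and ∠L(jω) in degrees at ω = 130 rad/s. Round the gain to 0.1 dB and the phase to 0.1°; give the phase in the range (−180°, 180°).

-43.1 dB, -52.4°

At s = jω = j130:
zero (s+130): 130 + j130 → |·| = √(130²+130²) = √33800 ≈ 183.85, ∠ = arctan(130/130) ≈ 45.00°
pole (s+1000): 1000 + j130 → |·| = √(1000²+130²) = √1016900 ≈ 1008.4, ∠ = arctan(130/1000) ≈ 7.41°
pole at origin: |s| = 130, ∠ = 90.00° (in denominator)
|L| = 5 · 183.85 / 1.3109e+05 ≈ 0.0070124
Gain = 20 log₁₀(0.0070124) ≈ -43.08 dB
∠L = 45.00° − 97.41° = -52.41°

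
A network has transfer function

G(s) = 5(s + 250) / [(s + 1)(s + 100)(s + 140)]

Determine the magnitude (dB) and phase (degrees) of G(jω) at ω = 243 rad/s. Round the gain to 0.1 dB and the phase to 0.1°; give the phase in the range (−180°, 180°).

-80.2 dB, -173.3°

At s = jω = j243:
zero (s+250): 250 + j243 → |·| = √(250²+243²) = √121549 ≈ 348.64, ∠ = arctan(243/250) ≈ 44.19°
pole (s+1): 1 + j243 → |·| = √(1²+243²) = √59050 ≈ 243, ∠ = arctan(243/1) ≈ 89.76°
pole (s+100): 100 + j243 → |·| = √(100²+243²) = √69049 ≈ 262.77, ∠ = arctan(243/100) ≈ 67.63°
pole (s+140): 140 + j243 → |·| = √(140²+243²) = √78649 ≈ 280.44, ∠ = arctan(243/140) ≈ 60.05°
|G| = 5 · 348.64 / 1.7907e+07 ≈ 9.7347e-05
Gain = 20 log₁₀(9.7347e-05) ≈ -80.23 dB
∠G = 44.19° − 217.44° = -173.25°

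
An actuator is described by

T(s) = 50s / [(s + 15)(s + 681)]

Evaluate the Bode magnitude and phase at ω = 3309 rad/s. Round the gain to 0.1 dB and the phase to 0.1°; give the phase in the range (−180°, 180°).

-36.6 dB, -78.1°

At s = jω = j3309:
zero at origin: s = j3309 → |·| = 3309, ∠ = 90.00°
pole (s+15): 15 + j3309 → |·| = √(15²+3309²) = √10949706 ≈ 3309, ∠ = arctan(3309/15) ≈ 89.74°
pole (s+681): 681 + j3309 → |·| = √(681²+3309²) = √11413242 ≈ 3378.3, ∠ = arctan(3309/681) ≈ 78.37°
|T| = 50 · 3309 / 1.1179e+07 ≈ 0.0148
Gain = 20 log₁₀(0.0148) ≈ -36.59 dB
∠T = 90.00° − 168.11° = -78.11°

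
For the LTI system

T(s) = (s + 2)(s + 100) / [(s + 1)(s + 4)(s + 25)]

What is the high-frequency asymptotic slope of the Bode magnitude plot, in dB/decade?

-20 dB/decade

Each pole contributes −20 dB/decade at high frequency; each zero contributes +20 dB/decade.
Net: 2 zero(s) − 3 pole(s) → -20 dB/decade.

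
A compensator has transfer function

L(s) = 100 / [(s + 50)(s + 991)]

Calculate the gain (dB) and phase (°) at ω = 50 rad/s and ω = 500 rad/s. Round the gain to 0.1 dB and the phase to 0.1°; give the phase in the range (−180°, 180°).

At s = jω = j50:
pole (s+50): 50 + j50 → |·| = √(50²+50²) = √5000 ≈ 70.711, ∠ = arctan(50/50) ≈ 45.00°
pole (s+991): 991 + j50 → |·| = √(991²+50²) = √984581 ≈ 992.26, ∠ = arctan(50/991) ≈ 2.89°
|L| = 100 / 70164 ≈ 0.0014252
Gain = 20 log₁₀(0.0014252) ≈ -56.92 dB
∠L = 0.00° − 47.89° = -47.89°

At s = jω = j500:
pole (s+50): 50 + j500 → |·| = √(50²+500²) = √252500 ≈ 502.49, ∠ = arctan(500/50) ≈ 84.29°
pole (s+991): 991 + j500 → |·| = √(991²+500²) = √1232081 ≈ 1110, ∠ = arctan(500/991) ≈ 26.77°
|L| = 100 / 5.5776e+05 ≈ 0.00017929
Gain = 20 log₁₀(0.00017929) ≈ -74.93 dB
∠L = 0.00° − 111.06° = -111.06°

ω = 50: -56.9 dB, -47.9°; ω = 500: -74.9 dB, -111.1°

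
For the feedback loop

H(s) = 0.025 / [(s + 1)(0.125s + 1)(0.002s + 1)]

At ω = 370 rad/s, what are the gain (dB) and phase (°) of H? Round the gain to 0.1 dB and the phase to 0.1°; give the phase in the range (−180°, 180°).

-118.6 dB, 144.9°

At ω = 370 rad/s:
pole (1 + j370·1) = 1 + j370 → |·| ≈ 370, ∠ ≈ 89.85°
pole (1 + j370·0.125) = 1 + j46.25 → |·| ≈ 46.261, ∠ ≈ 88.76°
pole (1 + j370·0.002) = 1 + j0.74 → |·| ≈ 1.244, ∠ ≈ 36.50°
|H| = 0.025 · 1 / (370 · 46.261 · 1.244) ≈ 1.1741e-06
Gain = 20 log₁₀(1.1741e-06) ≈ -118.61 dB
∠H = (0°) − (89.85° + 88.76° + 36.50°) = -215.11° ≡ 144.89° (principal value)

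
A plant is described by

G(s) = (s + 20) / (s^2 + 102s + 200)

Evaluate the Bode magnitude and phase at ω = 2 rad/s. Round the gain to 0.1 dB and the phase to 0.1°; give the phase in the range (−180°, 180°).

Substitute s = j2:
Numerator: (j2) + 20 = 20 + j2
Denominator: (j2)^2 + 102(j2) + 200 = 196 + j204
|N| = √(20² + 2²) ≈ 20.1, ∠N ≈ 5.71°
|D| = √(196² + 204²) ≈ 282.9, ∠D ≈ 46.15°
|G| = 20.1 / 282.9 ≈ 0.07105
Gain = 20 log₁₀(0.07105) ≈ -22.97 dB
∠G = 5.71° − 46.15° = -40.44°

-23.0 dB, -40.4°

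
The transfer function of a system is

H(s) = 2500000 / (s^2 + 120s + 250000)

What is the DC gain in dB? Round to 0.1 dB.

H(0) = 2500000 / 250000 = 10
20 log₁₀(10) ≈ 20.00 dB

20.0 dB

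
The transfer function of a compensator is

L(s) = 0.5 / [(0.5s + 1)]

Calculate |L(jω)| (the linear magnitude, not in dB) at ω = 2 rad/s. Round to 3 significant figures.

At ω = 2 rad/s:
pole (1 + j2·0.5) = 1 + j1 → |·| ≈ 1.4142, ∠ ≈ 45.00°
|L| = 0.5 · 1 / (1.4142) ≈ 0.35356

0.354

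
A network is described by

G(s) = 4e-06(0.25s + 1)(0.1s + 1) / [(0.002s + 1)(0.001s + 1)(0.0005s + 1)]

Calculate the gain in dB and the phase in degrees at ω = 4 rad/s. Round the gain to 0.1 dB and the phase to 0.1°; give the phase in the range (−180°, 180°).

-104.3 dB, 66.0°

At ω = 4 rad/s:
zero (1 + j4·0.25) = 1 + j1 → |·| ≈ 1.4142, ∠ ≈ 45.00°
zero (1 + j4·0.1) = 1 + j0.4 → |·| ≈ 1.077, ∠ ≈ 21.80°
pole (1 + j4·0.002) = 1 + j0.008 → |·| ≈ 1, ∠ ≈ 0.46°
pole (1 + j4·0.001) = 1 + j0.004 → |·| ≈ 1, ∠ ≈ 0.23°
pole (1 + j4·0.0005) = 1 + j0.002 → |·| ≈ 1, ∠ ≈ 0.11°
|G| = 4e-06 · 1.4142 · 1.077 / (1 · 1 · 1) ≈ 6.0924e-06
Gain = 20 log₁₀(6.0924e-06) ≈ -104.30 dB
∠G = (45.00° + 21.80°) − (0.46° + 0.23° + 0.11°) = 66.00°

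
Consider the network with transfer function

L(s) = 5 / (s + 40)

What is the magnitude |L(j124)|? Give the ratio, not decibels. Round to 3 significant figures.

At s = jω = j124:
pole (s+40): 40 + j124 → |·| = √(40²+124²) = √16976 ≈ 130.29, ∠ = arctan(124/40) ≈ 72.12°
|L| = 5 / 130.29 ≈ 0.038376

0.0384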